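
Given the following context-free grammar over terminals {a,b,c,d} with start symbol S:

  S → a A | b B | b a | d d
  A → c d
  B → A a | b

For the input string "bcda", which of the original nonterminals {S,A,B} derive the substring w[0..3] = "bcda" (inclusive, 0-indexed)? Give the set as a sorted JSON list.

CNF form of G:
  S -> T1 T1 | T2 A | T3 B | T3 T2
  A -> T0 T1
  B -> A T2 | b
  T0 -> c
  T1 -> d
  T2 -> a
  T3 -> b

CYK fill (cells [i..j] with 0 ≤ i ≤ j ≤ 3 only):
  T[0,0] 'b' = {B,T3}  orig:{B}
  T[1,1] 'c' = {T0}  orig:{}
  T[2,2] 'd' = {T1}  orig:{}
  T[3,3] 'a' = {T2}  orig:{}
  T[0,1] 'bc' = ∅
  T[1,2] 'cd' = {A}
  T[2,3] 'da' = ∅
  T[0,2] 'bcd' = ∅
  T[1,3] 'cda' = {B}
  T[0,3] 'bcda' = {S}

Original NTs in T[0,3] deriving "bcda": ["S"]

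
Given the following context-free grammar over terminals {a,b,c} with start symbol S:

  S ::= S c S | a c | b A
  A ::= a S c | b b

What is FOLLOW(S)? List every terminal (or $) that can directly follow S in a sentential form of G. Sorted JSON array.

FIRST iteration:
pass 1:
  A via A→a S c: +{a}
  A via A→b b: +{b}
  S via S→a c: +{a}
  S via S→b A: +{b}
  FIRST[S]={a,b}  FIRST[A]={a,b}
pass 2: (no change)
  FIRST[S]={a,b}  FIRST[A]={a,b}

FOLLOW iteration:
initialize: $ ∈ FOLLOW(S)
[1]
  A→a S c: FOLLOW(S) ⊇ FIRST(c) = {c}; new: +{c}
  S→b A: FOLLOW(A) ⊇ FOLLOW(S) ⊇ {$,c}; new: +{$,c}
  FOLLOW(S)={$,c}  FOLLOW(A)={$,c}
[2] done
  FOLLOW(S)={$,c}  FOLLOW(A)={$,c}

FOLLOW(S) = ["$", "c"]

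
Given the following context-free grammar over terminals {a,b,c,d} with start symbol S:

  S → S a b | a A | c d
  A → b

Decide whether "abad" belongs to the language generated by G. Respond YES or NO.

CNF form of G:
  S -> S X4 | T0 A | T2 T3
  A -> b
  T0 -> a
  T1 -> b
  T2 -> c
  T3 -> d
  X4 -> T0 T1

CYK fill:
  [0..0]={T0}  "a"  orig:{}
  [1..1]={A,T1}  "b"  orig:{A}
  [2..2]={T0}  "a"  orig:{}
  [3..3]={T3}  "d"  orig:{}
  [0..1]={S,X4}  "ab"  orig:{S}
  [1..2]=∅  "ba"
  [2..3]=∅  "ad"
  [0..2]=∅  "aba"
  [1..3]=∅  "bad"
  [0..3]=∅  "abad"

S ∉ T[0,3] ⇒ NO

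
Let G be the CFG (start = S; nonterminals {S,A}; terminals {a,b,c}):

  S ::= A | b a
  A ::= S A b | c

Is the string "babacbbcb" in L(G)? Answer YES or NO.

CNF form of G:
  S -> S X3 | T0 T1 | c
  A -> S X2 | c
  T0 -> b
  T1 -> a
  X2 -> A T0
  X3 -> A T0

Fill CYK table bottom-up:
  cell(0,0) b: {T0}  orig:{}
  cell(1,1) a: {T1}  orig:{}
  cell(2,2) b: {T0}  orig:{}
  cell(3,3) a: {T1}  orig:{}
  cell(4,4) c: {A,S}
  cell(5,5) b: {T0}  orig:{}
  cell(6,6) b: {T0}  orig:{}
  cell(7,7) c: {A,S}
  cell(8,8) b: {T0}  orig:{}
  cell(0,1) ba: {S}
  cell(1,2) ab: ∅
  cell(2,3) ba: {S}
  cell(3,4) ac: ∅
  cell(4,5) cb: {X2,X3}  orig:{}
  cell(5,6) bb: ∅
  cell(6,7) bc: ∅
  cell(7,8) cb: {X2,X3}  orig:{}
  cell(0,2) bab: ∅
  cell(1,3) aba: ∅
  cell(2,4) bac: ∅
  cell(3,5) acb: ∅
  cell(4,6) cbb: ∅
  cell(5,7) bbc: ∅
  cell(6,8) bcb: ∅
  cell(0,3) baba: ∅
  cell(1,4) abac: ∅
  cell(2,5) bacb: {A,S}
  cell(3,6) acbb: ∅
  cell(4,7) cbbc: ∅
  cell(5,8) bbcb: ∅
  cell(0,4) babac: ∅
  cell(1,5) abacb: ∅
  cell(2,6) bacbb: {X2,X3}  orig:{}
  cell(3,7) acbbc: ∅
  cell(4,8) cbbcb: ∅
  cell(0,5) babacb: ∅
  cell(1,6) abacbb: ∅
  cell(2,7) bacbbc: ∅
  cell(3,8) acbbcb: ∅
  cell(0,6) babacbb: {A,S}
  cell(1,7) abacbbc: ∅
  cell(2,8) bacbbcb: ∅
  cell(0,7) babacbbc: ∅
  cell(1,8) abacbbcb: ∅
  cell(0,8) babacbbcb: {A,S}

S ∈ T[0,8] ⇒ YES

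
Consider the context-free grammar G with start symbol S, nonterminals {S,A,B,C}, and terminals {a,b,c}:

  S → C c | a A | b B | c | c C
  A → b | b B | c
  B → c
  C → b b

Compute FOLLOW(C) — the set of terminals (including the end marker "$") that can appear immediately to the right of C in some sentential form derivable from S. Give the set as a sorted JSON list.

Compute FIRST by fixpoint:
pass 1:
  A via A→b: +{b}
  A via A→c: +{c}
  B via B→c: +{c}
  C via C→b b: +{b}
  S via S→C c: +{b}
  S via S→a A: +{a}
  S via S→c: +{c}
  S: {a,b,c}  A: {b,c}  B: {c}  C: {b}
pass 2: done
  S: {a,b,c}  A: {b,c}  B: {c}  C: {b}

Compute FOLLOW by fixpoint:
seed FOLLOW(S) with $
iter 1:
  S→C c: FOLLOW(C) ⊇ FIRST(c) = {c}; new: +{c}
  S→a A: FOLLOW(A) ⊇ FOLLOW(S) ⊇ {$}; new: +{$}
  S→b B: FOLLOW(B) ⊇ FOLLOW(S) ⊇ {$}; new: +{$}
  S→c C: FOLLOW(C) ⊇ FOLLOW(S) ⊇ {$}; new: +{$}
  S: {$}  A: {$}  B: {$}  C: {$,c}
iter 2: — fixpoint
  S: {$}  A: {$}  B: {$}  C: {$,c}

FOLLOW(C) = ["$", "c"]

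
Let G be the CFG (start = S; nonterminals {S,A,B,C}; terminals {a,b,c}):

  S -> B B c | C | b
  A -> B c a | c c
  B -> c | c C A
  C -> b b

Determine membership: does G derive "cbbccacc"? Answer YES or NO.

CNF form of G:
  S -> B X5 | T2 T2 | b
  A -> B X3 | T0 T0
  B -> T0 X4 | c
  C -> T2 T2
  T0 -> c
  T1 -> a
  T2 -> b
  X3 -> T0 T1
  X4 -> C A
  X5 -> B T0

CYK table (by increasing span):
  T[0,0] 'c' = {B,T0}  orig:{B}
  T[1,1] 'b' = {S,T2}  orig:{S}
  T[2,2] 'b' = {S,T2}  orig:{S}
  T[3,3] 'c' = {B,T0}  orig:{B}
  T[4,4] 'c' = {B,T0}  orig:{B}
  T[5,5] 'a' = {T1}  orig:{}
  T[6,6] 'c' = {B,T0}  orig:{B}
  T[7,7] 'c' = {B,T0}  orig:{B}
  T[0,1] 'cb' = ∅
  T[1,2] 'bb' = {C,S}
  T[2,3] 'bc' = ∅
  T[3,4] 'cc' = {A,X5}  orig:{A}
  T[4,5] 'ca' = {X3}  orig:{}
  T[5,6] 'ac' = ∅
  T[6,7] 'cc' = {A,X5}  orig:{A}
  T[0,2] 'cbb' = ∅
  T[1,3] 'bbc' = ∅
  T[2,4] 'bcc' = ∅
  T[3,5] 'cca' = {A}
  T[4,6] 'cac' = ∅
  T[5,7] 'acc' = ∅
  T[0,3] 'cbbc' = ∅
  T[1,4] 'bbcc' = {X4}  orig:{}
  T[2,5] 'bcca' = ∅
  T[3,6] 'ccac' = ∅
  T[4,7] 'cacc' = ∅
  T[0,4] 'cbbcc' = {B}
  T[1,5] 'bbcca' = {X4}  orig:{}
  T[2,6] 'bccac' = ∅
  T[3,7] 'ccacc' = ∅
  T[0,5] 'cbbcca' = {B}
  T[1,6] 'bbccac' = ∅
  T[2,7] 'bccacc' = ∅
  T[0,6] 'cbbccac' = {X5}  orig:{}
  T[1,7] 'bbccacc' = ∅
  T[0,7] 'cbbccacc' = {S}

S ∈ T[0,7] ⇒ YES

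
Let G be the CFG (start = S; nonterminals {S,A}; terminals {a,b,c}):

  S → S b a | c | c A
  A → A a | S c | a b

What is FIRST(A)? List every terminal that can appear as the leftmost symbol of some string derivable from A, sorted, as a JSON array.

FIRST iteration:
pass 1:
  A via A→a b: +{a}
  S via S→c: +{c}
  S: {c}  A: {a}
pass 2:
  A via A→S c: +{c}
  S: {c}  A: {a,c}
pass 3: (stable)
  S: {c}  A: {a,c}

FIRST(A) = ["a", "c"]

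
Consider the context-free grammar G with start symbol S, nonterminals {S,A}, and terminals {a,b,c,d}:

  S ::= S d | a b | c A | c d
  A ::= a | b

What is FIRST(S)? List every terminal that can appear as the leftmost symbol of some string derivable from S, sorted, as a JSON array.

FIRST sets, iterate to fixpoint:
pass 1:
  A via A→a: +{a}
  A via A→b: +{b}
  S via S→a b: +{a}
  S via S→c A: +{c}
  FIRST[S]={a,c}  FIRST[A]={a,b}
pass 2: — fixpoint
  FIRST[S]={a,c}  FIRST[A]={a,b}

FIRST(S) = ["a", "c"]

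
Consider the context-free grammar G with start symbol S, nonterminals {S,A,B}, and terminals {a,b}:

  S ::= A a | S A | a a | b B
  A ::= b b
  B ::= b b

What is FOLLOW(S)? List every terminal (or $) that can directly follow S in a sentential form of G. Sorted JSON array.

FIRST iteration:
[1]
  A via A→b b: +{b}
  B via B→b b: +{b}
  S via S→A a: +{b}
  S via S→a a: +{a}
  FIRST(S)={a,b}  FIRST(A)={b}  FIRST(B)={b}
[2] (stable)
  FIRST(S)={a,b}  FIRST(A)={b}  FIRST(B)={b}

FOLLOW sets:
seed FOLLOW(S) with $
iter 1:
  S→A a: FOLLOW(A) ⊇ FIRST(a) = {a}; new: +{a}
  S→S A: FOLLOW(S) ⊇ FIRST(A) = {b}; new: +{b}
  S→S A: FOLLOW(A) ⊇ FOLLOW(S) ⊇ {$,b}; new: +{$,b}
  S→b B: FOLLOW(B) ⊇ FOLLOW(S) ⊇ {$,b}; new: +{$,b}
  FOLLOW[S]={$,b}  FOLLOW[A]={$,a,b}  FOLLOW[B]={$,b}
iter 2: done
  FOLLOW[S]={$,b}  FOLLOW[A]={$,a,b}  FOLLOW[B]={$,b}

FOLLOW(S) = ["$", "b"]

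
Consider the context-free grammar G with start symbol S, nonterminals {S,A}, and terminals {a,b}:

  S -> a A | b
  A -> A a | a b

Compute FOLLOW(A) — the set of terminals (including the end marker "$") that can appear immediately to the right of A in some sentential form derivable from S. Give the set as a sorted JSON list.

FIRST sets, iterate to fixpoint:
round 1:
  A via A→a b: +{a}
  S via S→a A: +{a}
  S via S→b: +{b}
  S: {a,b}  A: {a}
round 2: (stable)
  S: {a,b}  A: {a}

FOLLOW iteration:
initialize: $ ∈ FOLLOW(S)
round 1:
  A→A a: FOLLOW(A) ⊇ FIRST(a) = {a}; new: +{a}
  S→a A: FOLLOW(A) ⊇ FOLLOW(S) ⊇ {$}; new: +{$}
  S: {$}  A: {$,a}
round 2: done
  S: {$}  A: {$,a}

FOLLOW(A) = ["$", "a"]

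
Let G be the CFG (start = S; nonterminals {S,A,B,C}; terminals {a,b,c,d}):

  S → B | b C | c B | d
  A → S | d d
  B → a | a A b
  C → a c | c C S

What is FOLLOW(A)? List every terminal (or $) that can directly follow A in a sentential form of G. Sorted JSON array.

Compute FIRST by fixpoint:
pass 1:
  A via A→d d: +{d}
  B via B→a: +{a}
  C via C→a c: +{a}
  C via C→c C S: +{c}
  S via S→B: +{a}
  S via S→b C: +{b}
  S via S→c B: +{c}
  S via S→d: +{d}
  S: {a,b,c,d}  A: {d}  B: {a}  C: {a,c}
pass 2:
  A via A→S: +{a,b,c}
  S: {a,b,c,d}  A: {a,b,c,d}  B: {a}  C: {a,c}
pass 3: — fixpoint
  S: {a,b,c,d}  A: {a,b,c,d}  B: {a}  C: {a,c}

FOLLOW sets:
seed FOLLOW(S) with $
pass 1:
  B→a A b: FOLLOW(A) ⊇ FIRST(b) = {b}; new: +{b}
  C→c C S: FOLLOW(C) ⊇ FIRST(S) = {a,b,c,d}; new: +{a,b,c,d}
  C→c C S: FOLLOW(S) ⊇ FOLLOW(C) ⊇ {a,b,c,d}; new: +{a,b,c,d}
  S→B: FOLLOW(B) ⊇ FOLLOW(S) ⊇ {$,a,b,c,d}; new: +{$,a,b,c,d}
  S→b C: FOLLOW(C) ⊇ FOLLOW(S) ⊇ {$,a,b,c,d}; new: +{$}
  FOLLOW(S)={$,a,b,c,d}  FOLLOW(A)={b}  FOLLOW(B)={$,a,b,c,d}  FOLLOW(C)={$,a,b,c,d}
pass 2: (stable)
  FOLLOW(S)={$,a,b,c,d}  FOLLOW(A)={b}  FOLLOW(B)={$,a,b,c,d}  FOLLOW(C)={$,a,b,c,d}

FOLLOW(A) = ["b"]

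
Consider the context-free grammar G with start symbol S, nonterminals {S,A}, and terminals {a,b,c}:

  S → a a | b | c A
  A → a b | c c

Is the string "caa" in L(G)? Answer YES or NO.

CNF form of G:
  S -> T0 T0 | T2 A | b
  A -> T0 T1 | T2 T2
  T0 -> a
  T1 -> b
  T2 -> c

CYK fill:
  cell(0,0) c: {T2}  orig:{}
  cell(1,1) a: {T0}  orig:{}
  cell(2,2) a: {T0}  orig:{}
  cell(0,1) ca: ∅
  cell(1,2) aa: {S}
  cell(0,2) caa: ∅

S ∉ T[0,2] ⇒ NO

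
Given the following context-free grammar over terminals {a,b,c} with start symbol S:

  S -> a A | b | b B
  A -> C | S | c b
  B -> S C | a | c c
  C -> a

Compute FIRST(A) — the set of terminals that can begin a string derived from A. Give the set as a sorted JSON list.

FIRST iteration:
pass 1:
  A via A→c b: +{c}
  B via B→a: +{a}
  B via B→c c: +{c}
  C via C→a: +{a}
  S via S→a A: +{a}
  S via S→b: +{b}
  FIRST[S]={a,b}  FIRST[A]={c}  FIRST[B]={a,c}  FIRST[C]={a}
pass 2:
  A via A→C: +{a}
  A via A→S: +{b}
  B via B→S C: +{b}
  FIRST[S]={a,b}  FIRST[A]={a,b,c}  FIRST[B]={a,b,c}  FIRST[C]={a}
pass 3: done
  FIRST[S]={a,b}  FIRST[A]={a,b,c}  FIRST[B]={a,b,c}  FIRST[C]={a}

FIRST(A) = ["a", "b", "c"]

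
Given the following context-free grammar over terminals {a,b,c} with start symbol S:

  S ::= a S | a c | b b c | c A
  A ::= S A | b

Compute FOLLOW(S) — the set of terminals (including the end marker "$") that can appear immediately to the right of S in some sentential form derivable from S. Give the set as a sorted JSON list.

Compute FIRST by fixpoint:
pass 1:
  A via A→b: +{b}
  S via S→a S: +{a}
  S via S→b b c: +{b}
  S via S→c A: +{c}
  FIRST(S)={a,b,c}  FIRST(A)={b}
pass 2:
  A via A→S A: +{a,c}
  FIRST(S)={a,b,c}  FIRST(A)={a,b,c}
pass 3: (stable)
  FIRST(S)={a,b,c}  FIRST(A)={a,b,c}

FOLLOW sets:
FOLLOW(S) := {$}
iter 1:
  A→S A: FOLLOW(S) ⊇ FIRST(A) = {a,b,c}; new: +{a,b,c}
  S→c A: FOLLOW(A) ⊇ FOLLOW(S) ⊇ {$,a,b,c}; new: +{$,a,b,c}
  FOLLOW[S]={$,a,b,c}  FOLLOW[A]={$,a,b,c}
iter 2: done
  FOLLOW[S]={$,a,b,c}  FOLLOW[A]={$,a,b,c}

FOLLOW(S) = ["$", "a", "b", "c"]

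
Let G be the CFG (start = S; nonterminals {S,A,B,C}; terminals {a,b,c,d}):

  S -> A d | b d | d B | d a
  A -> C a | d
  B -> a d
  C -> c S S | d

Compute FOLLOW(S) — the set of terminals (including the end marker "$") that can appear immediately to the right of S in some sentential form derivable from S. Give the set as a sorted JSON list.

Compute FIRST by fixpoint:
round 1:
  A via A→d: +{d}
  B via B→a d: +{a}
  C via C→c S S: +{c}
  C via C→d: +{d}
  S via S→A d: +{d}
  S via S→b d: +{b}
  FIRST[S]={b,d}  FIRST[A]={d}  FIRST[B]={a}  FIRST[C]={c,d}
round 2:
  A via A→C a: +{c}
  S via S→A d: +{c}
  FIRST[S]={b,c,d}  FIRST[A]={c,d}  FIRST[B]={a}  FIRST[C]={c,d}
round 3: (no change)
  FIRST[S]={b,c,d}  FIRST[A]={c,d}  FIRST[B]={a}  FIRST[C]={c,d}

FOLLOW iteration:
seed FOLLOW(S) with $
round 1:
  A→C a: FOLLOW(C) ⊇ FIRST(a) = {a}; new: +{a}
  C→c S S: FOLLOW(S) ⊇ FIRST(S) = {b,c,d}; new: +{b,c,d}
  C→c S S: FOLLOW(S) ⊇ FOLLOW(C) ⊇ {a}; new: +{a}
  S→A d: FOLLOW(A) ⊇ FIRST(d) = {d}; new: +{d}
  S→d B: FOLLOW(B) ⊇ FOLLOW(S) ⊇ {$,a,b,c,d}; new: +{$,a,b,c,d}
  S: {$,a,b,c,d}  A: {d}  B: {$,a,b,c,d}  C: {a}
round 2: — fixpoint
  S: {$,a,b,c,d}  A: {d}  B: {$,a,b,c,d}  C: {a}

FOLLOW(S) = ["$", "a", "b", "c", "d"]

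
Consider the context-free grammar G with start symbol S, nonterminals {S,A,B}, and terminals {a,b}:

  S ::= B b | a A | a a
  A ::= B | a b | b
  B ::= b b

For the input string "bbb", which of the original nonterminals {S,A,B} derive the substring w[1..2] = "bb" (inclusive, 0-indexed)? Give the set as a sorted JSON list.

Convert to CNF:
  S -> B T1 | T0 A | T0 T0
  A -> T0 T1 | T1 T1 | b
  B -> T1 T1
  T0 -> a
  T1 -> b

CYK table (by increasing span) — only the sub-triangle for w[1..2]:
  [1..1]={A,T1}  "b"  orig:{A}
  [2..2]={A,T1}  "b"  orig:{A}
  [1..2]={A,B}  "bb"

Original NTs in T[1,2] deriving "bb": ["A", "B"]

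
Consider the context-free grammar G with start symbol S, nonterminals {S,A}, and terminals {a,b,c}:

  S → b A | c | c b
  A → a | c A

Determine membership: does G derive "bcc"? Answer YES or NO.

Convert to CNF:
  S -> T0 T1 | T1 A | c
  A -> T0 A | a
  T0 -> c
  T1 -> b

CYK table (by increasing span):
  [0..0]={T1}  "b"  orig:{}
  [1..1]={S,T0}  "c"  orig:{S}
  [2..2]={S,T0}  "c"  orig:{S}
  [0..1]=∅  "bc"
  [1..2]=∅  "cc"
  [0..2]=∅  "bcc"

S ∉ T[0,2] ⇒ NO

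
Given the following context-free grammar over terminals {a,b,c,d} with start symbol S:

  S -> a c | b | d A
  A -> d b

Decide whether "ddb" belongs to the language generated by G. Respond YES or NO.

CNF form of G:
  S -> T0 A | T2 T3 | b
  A -> T0 T1
  T0 -> d
  T1 -> b
  T2 -> a
  T3 -> c

CYK fill:
  [0..0]={T0}  "d"  orig:{}
  [1..1]={T0}  "d"  orig:{}
  [2..2]={S,T1}  "b"  orig:{S}
  [0..1]=∅  "dd"
  [1..2]={A}  "db"
  [0..2]={S}  "ddb"

S ∈ T[0,2] ⇒ YES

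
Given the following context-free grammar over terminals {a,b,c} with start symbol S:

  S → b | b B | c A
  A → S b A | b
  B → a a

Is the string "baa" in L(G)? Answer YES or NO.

Convert to CNF:
  S -> T0 B | T2 A | b
  A -> S X3 | b
  B -> T1 T1
  T0 -> b
  T1 -> a
  T2 -> c
  X3 -> T0 A

CYK fill:
  [0..0]={A,S,T0}  "b"  orig:{A,S}
  [1..1]={T1}  "a"  orig:{}
  [2..2]={T1}  "a"  orig:{}
  [0..1]=∅  "ba"
  [1..2]={B}  "aa"
  [0..2]={S}  "baa"

S ∈ T[0,2] ⇒ YES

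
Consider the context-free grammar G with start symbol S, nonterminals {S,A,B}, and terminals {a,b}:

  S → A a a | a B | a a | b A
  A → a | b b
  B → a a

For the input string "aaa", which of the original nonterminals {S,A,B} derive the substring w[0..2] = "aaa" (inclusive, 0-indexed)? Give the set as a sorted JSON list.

Convert to CNF:
  S -> A X2 | T0 A | T1 B | T1 T1
  A -> T0 T0 | a
  B -> T1 T1
  T0 -> b
  T1 -> a
  X2 -> T1 T1

Fill CYK table bottom-up, restricted to cells inside w[0..2]:
  [0..0]={A,T1}  "a"  orig:{A}
  [1..1]={A,T1}  "a"  orig:{A}
  [2..2]={A,T1}  "a"  orig:{A}
  [0..1]={B,S,X2}  "aa"  orig:{B,S}
  [1..2]={B,S,X2}  "aa"  orig:{B,S}
  [0..2]={S}  "aaa"

Original NTs in T[0,2] deriving "aaa": ["S"]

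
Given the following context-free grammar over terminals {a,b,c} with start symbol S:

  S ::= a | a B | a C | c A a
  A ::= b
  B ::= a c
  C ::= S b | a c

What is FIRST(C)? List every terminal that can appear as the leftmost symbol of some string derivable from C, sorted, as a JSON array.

FIRST iteration:
iter 1:
  A via A→b: +{b}
  B via B→a c: +{a}
  C via C→a c: +{a}
  S via S→a: +{a}
  S via S→c A a: +{c}
  FIRST[S]={a,c}  FIRST[A]={b}  FIRST[B]={a}  FIRST[C]={a}
iter 2:
  C via C→S b: +{c}
  FIRST[S]={a,c}  FIRST[A]={b}  FIRST[B]={a}  FIRST[C]={a,c}
iter 3: — fixpoint
  FIRST[S]={a,c}  FIRST[A]={b}  FIRST[B]={a}  FIRST[C]={a,c}

FIRST(C) = ["a", "c"]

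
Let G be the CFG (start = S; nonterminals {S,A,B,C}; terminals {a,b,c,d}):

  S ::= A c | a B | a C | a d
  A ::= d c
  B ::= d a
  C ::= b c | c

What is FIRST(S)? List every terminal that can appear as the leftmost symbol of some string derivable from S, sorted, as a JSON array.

Compute FIRST by fixpoint:
round 1:
  A via A→d c: +{d}
  B via B→d a: +{d}
  C via C→b c: +{b}
  C via C→c: +{c}
  S via S→A c: +{d}
  S via S→a B: +{a}
  S: {a,d}  A: {d}  B: {d}  C: {b,c}
round 2: (no change)
  S: {a,d}  A: {d}  B: {d}  C: {b,c}

FIRST(S) = ["a", "d"]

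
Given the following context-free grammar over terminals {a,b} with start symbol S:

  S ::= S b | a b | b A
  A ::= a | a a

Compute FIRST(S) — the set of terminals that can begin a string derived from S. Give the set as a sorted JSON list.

FIRST sets, iterate to fixpoint:
pass 1:
  A via A→a: +{a}
  S via S→a b: +{a}
  S via S→b A: +{b}
  FIRST[S]={a,b}  FIRST[A]={a}
pass 2: done
  FIRST[S]={a,b}  FIRST[A]={a}

FIRST(S) = ["a", "b"]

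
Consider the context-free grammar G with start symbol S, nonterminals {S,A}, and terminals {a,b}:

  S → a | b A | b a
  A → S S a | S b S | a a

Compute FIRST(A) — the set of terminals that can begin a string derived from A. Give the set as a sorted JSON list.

Compute FIRST by fixpoint:
round 1:
  A via A→a a: +{a}
  S via S→a: +{a}
  S via S→b A: +{b}
  S: {a,b}  A: {a}
round 2:
  A via A→S S a: +{b}
  S: {a,b}  A: {a,b}
round 3: done
  S: {a,b}  A: {a,b}

FIRST(A) = ["a", "b"]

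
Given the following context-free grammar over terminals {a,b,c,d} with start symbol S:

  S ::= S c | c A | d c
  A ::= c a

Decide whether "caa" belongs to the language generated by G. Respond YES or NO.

Convert to CNF:
  S -> S T0 | T0 A | T2 T0
  A -> T0 T1
  T0 -> c
  T1 -> a
  T2 -> d

CYK table (by increasing span):
  cell(0,0) c: {T0}  orig:{}
  cell(1,1) a: {T1}  orig:{}
  cell(2,2) a: {T1}  orig:{}
  cell(0,1) ca: {A}
  cell(1,2) aa: ∅
  cell(0,2) caa: ∅

S ∉ T[0,2] ⇒ NO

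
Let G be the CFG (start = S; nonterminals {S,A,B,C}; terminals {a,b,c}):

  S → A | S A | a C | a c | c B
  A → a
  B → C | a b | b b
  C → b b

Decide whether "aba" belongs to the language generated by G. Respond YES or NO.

Convert to CNF:
  S -> S A | T0 C | T0 T2 | T2 B | a
  A -> a
  B -> T0 T1 | T1 T1
  C -> T1 T1
  T0 -> a
  T1 -> b
  T2 -> c

CYK fill:
  [0..0]={A,S,T0}  "a"  orig:{A,S}
  [1..1]={T1}  "b"  orig:{}
  [2..2]={A,S,T0}  "a"  orig:{A,S}
  [0..1]={B}  "ab"
  [1..2]=∅  "ba"
  [0..2]=∅  "aba"

S ∉ T[0,2] ⇒ NO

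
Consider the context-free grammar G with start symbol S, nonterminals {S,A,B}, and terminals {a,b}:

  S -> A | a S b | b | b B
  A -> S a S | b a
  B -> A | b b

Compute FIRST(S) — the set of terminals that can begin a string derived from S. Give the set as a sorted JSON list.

Compute FIRST by fixpoint:
round 1:
  A via A→b a: +{b}
  B via B→A: +{b}
  S via S→A: +{b}
  S via S→a S b: +{a}
  FIRST[S]={a,b}  FIRST[A]={b}  FIRST[B]={b}
round 2:
  A via A→S a S: +{a}
  B via B→A: +{a}
  FIRST[S]={a,b}  FIRST[A]={a,b}  FIRST[B]={a,b}
round 3: done
  FIRST[S]={a,b}  FIRST[A]={a,b}  FIRST[B]={a,b}

FIRST(S) = ["a", "b"]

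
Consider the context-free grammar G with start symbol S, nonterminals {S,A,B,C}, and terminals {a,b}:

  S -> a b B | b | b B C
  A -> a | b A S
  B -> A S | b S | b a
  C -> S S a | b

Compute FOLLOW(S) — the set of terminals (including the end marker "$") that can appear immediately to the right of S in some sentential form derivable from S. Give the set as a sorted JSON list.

FIRST iteration:
[1]
  A via A→a: +{a}
  A via A→b A S: +{b}
  B via B→A S: +{a,b}
  C via C→b: +{b}
  S via S→a b B: +{a}
  S via S→b: +{b}
  S: {a,b}  A: {a,b}  B: {a,b}  C: {b}
[2]
  C via C→S S a: +{a}
  S: {a,b}  A: {a,b}  B: {a,b}  C: {a,b}
[3] done
  S: {a,b}  A: {a,b}  B: {a,b}  C: {a,b}

FOLLOW iteration:
initialize: $ ∈ FOLLOW(S)
pass 1:
  A→b A S: FOLLOW(A) ⊇ FIRST(S) = {a,b}; new: +{a,b}
  A→b A S: FOLLOW(S) ⊇ FOLLOW(A) ⊇ {a,b}; new: +{a,b}
  S→a b B: FOLLOW(B) ⊇ FOLLOW(S) ⊇ {$,a,b}; new: +{$,a,b}
  S→b B C: FOLLOW(C) ⊇ FOLLOW(S) ⊇ {$,a,b}; new: +{$,a,b}
  FOLLOW[S]={$,a,b}  FOLLOW[A]={a,b}  FOLLOW[B]={$,a,b}  FOLLOW[C]={$,a,b}
pass 2: (stable)
  FOLLOW[S]={$,a,b}  FOLLOW[A]={a,b}  FOLLOW[B]={$,a,b}  FOLLOW[C]={$,a,b}

FOLLOW(S) = ["$", "a", "b"]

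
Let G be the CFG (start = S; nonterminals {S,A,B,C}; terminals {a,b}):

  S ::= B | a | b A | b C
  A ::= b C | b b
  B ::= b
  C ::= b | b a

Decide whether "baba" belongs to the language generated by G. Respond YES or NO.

Convert to CNF:
  S -> T0 A | T0 C | a | b
  A -> T0 C | T0 T0
  B -> b
  C -> T0 T1 | b
  T0 -> b
  T1 -> a

CYK table (by increasing span):
  cell(0,0) b: {B,C,S,T0}  orig:{B,C,S}
  cell(1,1) a: {S,T1}  orig:{S}
  cell(2,2) b: {B,C,S,T0}  orig:{B,C,S}
  cell(3,3) a: {S,T1}  orig:{S}
  cell(0,1) ba: {C}
  cell(1,2) ab: ∅
  cell(2,3) ba: {C}
  cell(0,2) bab: ∅
  cell(1,3) aba: ∅
  cell(0,3) baba: ∅

S ∉ T[0,3] ⇒ NO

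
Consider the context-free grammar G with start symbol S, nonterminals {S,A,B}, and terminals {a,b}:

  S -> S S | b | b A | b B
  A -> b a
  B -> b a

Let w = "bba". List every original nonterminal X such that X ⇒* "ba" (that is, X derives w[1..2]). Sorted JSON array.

Convert to CNF:
  S -> S S | T0 A | T0 B | b
  A -> T0 T1
  B -> T0 T1
  T0 -> b
  T1 -> a

CYK fill (cells [i..j] with 1 ≤ i ≤ j ≤ 2 only):
  [1..1]={S,T0}  "b"  orig:{S}
  [2..2]={T1}  "a"  orig:{}
  [1..2]={A,B}  "ba"

Original NTs in T[1,2] deriving "ba": ["A", "B"]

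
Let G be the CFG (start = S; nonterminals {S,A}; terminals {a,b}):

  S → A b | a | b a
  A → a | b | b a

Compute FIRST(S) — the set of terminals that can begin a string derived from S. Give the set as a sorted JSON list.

Compute FIRST by fixpoint:
round 1:
  A via A→a: +{a}
  A via A→b: +{b}
  S via S→A b: +{a,b}
  FIRST(S)={a,b}  FIRST(A)={a,b}
round 2: — fixpoint
  FIRST(S)={a,b}  FIRST(A)={a,b}

FIRST(S) = ["a", "b"]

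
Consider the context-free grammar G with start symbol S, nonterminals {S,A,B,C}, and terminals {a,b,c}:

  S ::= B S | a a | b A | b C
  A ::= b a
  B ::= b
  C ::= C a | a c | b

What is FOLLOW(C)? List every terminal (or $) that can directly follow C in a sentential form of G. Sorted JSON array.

FIRST iteration:
pass 1:
  A via A→b a: +{b}
  B via B→b: +{b}
  C via C→a c: +{a}
  C via C→b: +{b}
  S via S→B S: +{b}
  S via S→a a: +{a}
  FIRST(S)={a,b}  FIRST(A)={b}  FIRST(B)={b}  FIRST(C)={a,b}
pass 2: (stable)
  FIRST(S)={a,b}  FIRST(A)={b}  FIRST(B)={b}  FIRST(C)={a,b}

Compute FOLLOW by fixpoint:
seed FOLLOW(S) with $
iter 1:
  C→C a: FOLLOW(C) ⊇ FIRST(a) = {a}; new: +{a}
  S→B S: FOLLOW(B) ⊇ FIRST(S) = {a,b}; new: +{a,b}
  S→b A: FOLLOW(A) ⊇ FOLLOW(S) ⊇ {$}; new: +{$}
  S→b C: FOLLOW(C) ⊇ FOLLOW(S) ⊇ {$}; new: +{$}
  FOLLOW(S)={$}  FOLLOW(A)={$}  FOLLOW(B)={a,b}  FOLLOW(C)={$,a}
iter 2: — fixpoint
  FOLLOW(S)={$}  FOLLOW(A)={$}  FOLLOW(B)={a,b}  FOLLOW(C)={$,a}

FOLLOW(C) = ["$", "a"]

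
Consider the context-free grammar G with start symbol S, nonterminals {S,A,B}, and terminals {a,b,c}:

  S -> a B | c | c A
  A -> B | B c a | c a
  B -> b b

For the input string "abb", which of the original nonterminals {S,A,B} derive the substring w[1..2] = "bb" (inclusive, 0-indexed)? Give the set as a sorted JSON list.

CNF form of G:
  S -> T0 A | T1 B | c
  A -> B X3 | T0 T1 | T2 T2
  B -> T2 T2
  T0 -> c
  T1 -> a
  T2 -> b
  X3 -> T0 T1

Fill CYK table bottom-up — only the sub-triangle for w[1..2]:
  T[1,1] 'b' = {T2}  orig:{}
  T[2,2] 'b' = {T2}  orig:{}
  T[1,2] 'bb' = {A,B}

Original NTs in T[1,2] deriving "bb": ["A", "B"]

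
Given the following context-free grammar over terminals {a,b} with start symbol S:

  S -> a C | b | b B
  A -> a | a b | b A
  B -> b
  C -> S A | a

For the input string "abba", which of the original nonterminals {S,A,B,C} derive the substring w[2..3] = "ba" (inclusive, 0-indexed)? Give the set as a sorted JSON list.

Convert to CNF:
  S -> T0 C | T1 B | b
  A -> T0 T1 | T1 A | a
  B -> b
  C -> S A | a
  T0 -> a
  T1 -> b

Fill CYK table bottom-up, restricted to cells inside w[2..3]:
  [2..2]={B,S,T1}  "b"  orig:{B,S}
  [3..3]={A,C,T0}  "a"  orig:{A,C}
  [2..3]={A,C}  "ba"

Original NTs in T[2,3] deriving "ba": ["A", "C"]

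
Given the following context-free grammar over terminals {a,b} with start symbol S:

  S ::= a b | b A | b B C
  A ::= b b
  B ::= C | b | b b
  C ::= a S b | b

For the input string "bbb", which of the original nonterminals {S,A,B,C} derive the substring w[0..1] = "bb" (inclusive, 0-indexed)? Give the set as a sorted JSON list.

CNF form of G:
  S -> T0 A | T0 X4 | T1 T0
  A -> T0 T0
  B -> T0 T0 | T1 X2 | b
  C -> T1 X3 | b
  T0 -> b
  T1 -> a
  X2 -> S T0
  X3 -> S T0
  X4 -> B C

Fill CYK table bottom-up (cells [i..j] with 0 ≤ i ≤ j ≤ 1 only):
  [0..0]={B,C,T0}  "b"  orig:{B,C}
  [1..1]={B,C,T0}  "b"  orig:{B,C}
  [0..1]={A,B,X4}  "bb"  orig:{A,B}

Original NTs in T[0,1] deriving "bb": ["A", "B"]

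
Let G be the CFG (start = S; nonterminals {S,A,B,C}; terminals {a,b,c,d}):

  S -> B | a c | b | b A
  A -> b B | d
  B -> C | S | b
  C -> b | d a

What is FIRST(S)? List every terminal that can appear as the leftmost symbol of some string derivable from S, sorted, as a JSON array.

Compute FIRST by fixpoint:
pass 1:
  A via A→b B: +{b}
  A via A→d: +{d}
  B via B→b: +{b}
  C via C→b: +{b}
  C via C→d a: +{d}
  S via S→B: +{b}
  S via S→a c: +{a}
  FIRST(S)={a,b}  FIRST(A)={b,d}  FIRST(B)={b}  FIRST(C)={b,d}
pass 2:
  B via B→C: +{d}
  B via B→S: +{a}
  S via S→B: +{d}
  FIRST(S)={a,b,d}  FIRST(A)={b,d}  FIRST(B)={a,b,d}  FIRST(C)={b,d}
pass 3: done
  FIRST(S)={a,b,d}  FIRST(A)={b,d}  FIRST(B)={a,b,d}  FIRST(C)={b,d}

FIRST(S) = ["a", "b", "d"]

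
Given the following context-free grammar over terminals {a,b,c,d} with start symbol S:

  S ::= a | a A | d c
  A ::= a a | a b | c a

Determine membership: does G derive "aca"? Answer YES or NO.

Convert to CNF:
  S -> T0 A | T3 T2 | a
  A -> T0 T0 | T0 T1 | T2 T0
  T0 -> a
  T1 -> b
  T2 -> c
  T3 -> d

CYK fill:
  T[0,0] 'a' = {S,T0}  orig:{S}
  T[1,1] 'c' = {T2}  orig:{}
  T[2,2] 'a' = {S,T0}  orig:{S}
  T[0,1] 'ac' = ∅
  T[1,2] 'ca' = {A}
  T[0,2] 'aca' = {S}

S ∈ T[0,2] ⇒ YES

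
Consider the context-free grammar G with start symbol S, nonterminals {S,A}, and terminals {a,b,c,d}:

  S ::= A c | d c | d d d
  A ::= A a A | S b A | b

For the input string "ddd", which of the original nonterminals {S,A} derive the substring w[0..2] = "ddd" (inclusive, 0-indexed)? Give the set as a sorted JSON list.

CNF form of G:
  S -> A T2 | T3 T2 | T3 X6
  A -> A X4 | S X5 | b
  T0 -> a
  T1 -> b
  T2 -> c
  T3 -> d
  X4 -> T0 A
  X5 -> T1 A
  X6 -> T3 T3

CYK table (by increasing span) (cells [i..j] with 0 ≤ i ≤ j ≤ 2 only):
  T[0,0] 'd' = {T3}  orig:{}
  T[1,1] 'd' = {T3}  orig:{}
  T[2,2] 'd' = {T3}  orig:{}
  T[0,1] 'dd' = {X6}  orig:{}
  T[1,2] 'dd' = {X6}  orig:{}
  T[0,2] 'ddd' = {S}

Original NTs in T[0,2] deriving "ddd": ["S"]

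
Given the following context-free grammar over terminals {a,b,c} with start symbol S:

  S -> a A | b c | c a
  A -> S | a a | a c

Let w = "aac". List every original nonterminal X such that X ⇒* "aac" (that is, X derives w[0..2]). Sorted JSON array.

Convert to CNF:
  S -> T0 A | T1 T0 | T2 T1
  A -> T0 A | T0 T0 | T0 T1 | T1 T0 | T2 T1
  T0 -> a
  T1 -> c
  T2 -> b

CYK fill, restricted to cells inside w[0..2]:
  T[0,0] 'a' = {T0}  orig:{}
  T[1,1] 'a' = {T0}  orig:{}
  T[2,2] 'c' = {T1}  orig:{}
  T[0,1] 'aa' = {A}
  T[1,2] 'ac' = {A}
  T[0,2] 'aac' = {A,S}

Original NTs in T[0,2] deriving "aac": ["A", "S"]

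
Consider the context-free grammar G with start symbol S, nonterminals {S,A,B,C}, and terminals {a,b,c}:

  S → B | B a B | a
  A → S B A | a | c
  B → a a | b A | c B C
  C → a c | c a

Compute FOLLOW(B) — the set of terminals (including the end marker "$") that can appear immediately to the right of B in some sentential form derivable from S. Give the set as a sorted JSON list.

Compute FIRST by fixpoint:
round 1:
  A via A→a: +{a}
  A via A→c: +{c}
  B via B→a a: +{a}
  B via B→b A: +{b}
  B via B→c B C: +{c}
  C via C→a c: +{a}
  C via C→c a: +{c}
  S via S→B: +{a,b,c}
  FIRST[S]={a,b,c}  FIRST[A]={a,c}  FIRST[B]={a,b,c}  FIRST[C]={a,c}
round 2:
  A via A→S B A: +{b}
  FIRST[S]={a,b,c}  FIRST[A]={a,b,c}  FIRST[B]={a,b,c}  FIRST[C]={a,c}
round 3: (no change)
  FIRST[S]={a,b,c}  FIRST[A]={a,b,c}  FIRST[B]={a,b,c}  FIRST[C]={a,c}

FOLLOW sets:
FOLLOW(S) := {$}
iter 1:
  A→S B A: FOLLOW(S) ⊇ FIRST(B) = {a,b,c}; new: +{a,b,c}
  A→S B A: FOLLOW(B) ⊇ FIRST(A) = {a,b,c}; new: +{a,b,c}
  B→b A: FOLLOW(A) ⊇ FOLLOW(B) ⊇ {a,b,c}; new: +{a,b,c}
  B→c B C: FOLLOW(C) ⊇ FOLLOW(B) ⊇ {a,b,c}; new: +{a,b,c}
  S→B: FOLLOW(B) ⊇ FOLLOW(S) ⊇ {$,a,b,c}; new: +{$}
  FOLLOW[S]={$,a,b,c}  FOLLOW[A]={a,b,c}  FOLLOW[B]={$,a,b,c}  FOLLOW[C]={a,b,c}
iter 2:
  B→b A: FOLLOW(A) ⊇ FOLLOW(B) ⊇ {$,a,b,c}; new: +{$}
  B→c B C: FOLLOW(C) ⊇ FOLLOW(B) ⊇ {$,a,b,c}; new: +{$}
  FOLLOW[S]={$,a,b,c}  FOLLOW[A]={$,a,b,c}  FOLLOW[B]={$,a,b,c}  FOLLOW[C]={$,a,b,c}
iter 3: (stable)
  FOLLOW[S]={$,a,b,c}  FOLLOW[A]={$,a,b,c}  FOLLOW[B]={$,a,b,c}  FOLLOW[C]={$,a,b,c}

FOLLOW(B) = ["$", "a", "b", "c"]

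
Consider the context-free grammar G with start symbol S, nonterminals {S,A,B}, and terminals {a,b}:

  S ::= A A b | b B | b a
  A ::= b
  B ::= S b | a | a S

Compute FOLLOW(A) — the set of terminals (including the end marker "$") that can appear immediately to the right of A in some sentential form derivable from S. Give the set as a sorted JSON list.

Compute FIRST by fixpoint:
round 1:
  A via A→b: +{b}
  B via B→a: +{a}
  S via S→A A b: +{b}
  S: {b}  A: {b}  B: {a}
round 2:
  B via B→S b: +{b}
  S: {b}  A: {b}  B: {a,b}
round 3: (stable)
  S: {b}  A: {b}  B: {a,b}

FOLLOW iteration:
initialize: $ ∈ FOLLOW(S)
[1]
  B→S b: FOLLOW(S) ⊇ FIRST(b) = {b}; new: +{b}
  S→A A b: FOLLOW(A) ⊇ FIRST(A) = {b}; new: +{b}
  S→b B: FOLLOW(B) ⊇ FOLLOW(S) ⊇ {$,b}; new: +{$,b}
  FOLLOW(S)={$,b}  FOLLOW(A)={b}  FOLLOW(B)={$,b}
[2] (stable)
  FOLLOW(S)={$,b}  FOLLOW(A)={b}  FOLLOW(B)={$,b}

FOLLOW(A) = ["b"]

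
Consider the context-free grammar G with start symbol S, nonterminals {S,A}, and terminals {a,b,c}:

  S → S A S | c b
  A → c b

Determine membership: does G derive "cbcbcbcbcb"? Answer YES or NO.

Convert to CNF:
  S -> S X2 | T0 T1
  A -> T0 T1
  T0 -> c
  T1 -> b
  X2 -> A S

Fill CYK table bottom-up:
  cell(0,0) c: {T0}  orig:{}
  cell(1,1) b: {T1}  orig:{}
  cell(2,2) c: {T0}  orig:{}
  cell(3,3) b: {T1}  orig:{}
  cell(4,4) c: {T0}  orig:{}
  cell(5,5) b: {T1}  orig:{}
  cell(6,6) c: {T0}  orig:{}
  cell(7,7) b: {T1}  orig:{}
  cell(8,8) c: {T0}  orig:{}
  cell(9,9) b: {T1}  orig:{}
  cell(0,1) cb: {A,S}
  cell(1,2) bc: ∅
  cell(2,3) cb: {A,S}
  cell(3,4) bc: ∅
  cell(4,5) cb: {A,S}
  cell(5,6) bc: ∅
  cell(6,7) cb: {A,S}
  cell(7,8) bc: ∅
  cell(8,9) cb: {A,S}
  cell(0,2) cbc: ∅
  cell(1,3) bcb: ∅
  cell(2,4) cbc: ∅
  cell(3,5) bcb: ∅
  cell(4,6) cbc: ∅
  cell(5,7) bcb: ∅
  cell(6,8) cbc: ∅
  cell(7,9) bcb: ∅
  cell(0,3) cbcb: {X2}  orig:{}
  cell(1,4) bcbc: ∅
  cell(2,5) cbcb: {X2}  orig:{}
  cell(3,6) bcbc: ∅
  cell(4,7) cbcb: {X2}  orig:{}
  cell(5,8) bcbc: ∅
  cell(6,9) cbcb: {X2}  orig:{}
  cell(0,4) cbcbc: ∅
  cell(1,5) bcbcb: ∅
  cell(2,6) cbcbc: ∅
  cell(3,7) bcbcb: ∅
  cell(4,8) cbcbc: ∅
  cell(5,9) bcbcb: ∅
  cell(0,5) cbcbcb: {S}
  cell(1,6) bcbcbc: ∅
  cell(2,7) cbcbcb: {S}
  cell(3,8) bcbcbc: ∅
  cell(4,9) cbcbcb: {S}
  cell(0,6) cbcbcbc: ∅
  cell(1,7) bcbcbcb: ∅
  cell(2,8) cbcbcbc: ∅
  cell(3,9) bcbcbcb: ∅
  cell(0,7) cbcbcbcb: {X2}  orig:{}
  cell(1,8) bcbcbcbc: ∅
  cell(2,9) cbcbcbcb: {X2}  orig:{}
  cell(0,8) cbcbcbcbc: ∅
  cell(1,9) bcbcbcbcb: ∅
  cell(0,9) cbcbcbcbcb: {S}

S ∈ T[0,9] ⇒ YES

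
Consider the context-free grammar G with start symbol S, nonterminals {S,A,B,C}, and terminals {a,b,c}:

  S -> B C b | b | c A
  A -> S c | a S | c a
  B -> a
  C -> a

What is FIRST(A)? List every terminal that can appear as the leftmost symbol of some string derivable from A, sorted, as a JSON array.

FIRST iteration:
round 1:
  A via A→a S: +{a}
  A via A→c a: +{c}
  B via B→a: +{a}
  C via C→a: +{a}
  S via S→B C b: +{a}
  S via S→b: +{b}
  S via S→c A: +{c}
  S: {a,b,c}  A: {a,c}  B: {a}  C: {a}
round 2:
  A via A→S c: +{b}
  S: {a,b,c}  A: {a,b,c}  B: {a}  C: {a}
round 3: (stable)
  S: {a,b,c}  A: {a,b,c}  B: {a}  C: {a}

FIRST(A) = ["a", "b", "c"]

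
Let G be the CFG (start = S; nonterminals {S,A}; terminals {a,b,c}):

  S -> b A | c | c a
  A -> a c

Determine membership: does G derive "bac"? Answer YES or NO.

Convert to CNF:
  S -> T1 T0 | T2 A | c
  A -> T0 T1
  T0 -> a
  T1 -> c
  T2 -> b

CYK fill:
  T[0,0] 'b' = {T2}  orig:{}
  T[1,1] 'a' = {T0}  orig:{}
  T[2,2] 'c' = {S,T1}  orig:{S}
  T[0,1] 'ba' = ∅
  T[1,2] 'ac' = {A}
  T[0,2] 'bac' = {S}

S ∈ T[0,2] ⇒ YES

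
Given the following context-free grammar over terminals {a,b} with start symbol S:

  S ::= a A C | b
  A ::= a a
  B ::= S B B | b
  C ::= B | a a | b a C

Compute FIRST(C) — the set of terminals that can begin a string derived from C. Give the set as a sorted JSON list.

FIRST iteration:
[1]
  A via A→a a: +{a}
  B via B→b: +{b}
  C via C→B: +{b}
  C via C→a a: +{a}
  S via S→a A C: +{a}
  S via S→b: +{b}
  S: {a,b}  A: {a}  B: {b}  C: {a,b}
[2]
  B via B→S B B: +{a}
  S: {a,b}  A: {a}  B: {a,b}  C: {a,b}
[3] (stable)
  S: {a,b}  A: {a}  B: {a,b}  C: {a,b}

FIRST(C) = ["a", "b"]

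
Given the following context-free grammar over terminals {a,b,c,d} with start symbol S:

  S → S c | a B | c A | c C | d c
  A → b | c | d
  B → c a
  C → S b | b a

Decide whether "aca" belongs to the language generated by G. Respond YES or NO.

CNF form of G:
  S -> S T0 | T0 A | T0 C | T1 B | T3 T0
  A -> b | c | d
  B -> T0 T1
  C -> S T2 | T2 T1
  T0 -> c
  T1 -> a
  T2 -> b
  T3 -> d

CYK table (by increasing span):
  T[0,0] 'a' = {T1}  orig:{}
  T[1,1] 'c' = {A,T0}  orig:{A}
  T[2,2] 'a' = {T1}  orig:{}
  T[0,1] 'ac' = ∅
  T[1,2] 'ca' = {B}
  T[0,2] 'aca' = {S}

S ∈ T[0,2] ⇒ YES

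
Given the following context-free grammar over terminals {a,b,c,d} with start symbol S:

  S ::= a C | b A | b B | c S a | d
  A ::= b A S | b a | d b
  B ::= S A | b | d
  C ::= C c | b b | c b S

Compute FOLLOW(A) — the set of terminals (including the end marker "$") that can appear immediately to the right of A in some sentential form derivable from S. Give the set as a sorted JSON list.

Compute FIRST by fixpoint:
pass 1:
  A via A→b A S: +{b}
  A via A→d b: +{d}
  B via B→b: +{b}
  B via B→d: +{d}
  C via C→b b: +{b}
  C via C→c b S: +{c}
  S via S→a C: +{a}
  S via S→b A: +{b}
  S via S→c S a: +{c}
  S via S→d: +{d}
  FIRST[S]={a,b,c,d}  FIRST[A]={b,d}  FIRST[B]={b,d}  FIRST[C]={b,c}
pass 2:
  B via B→S A: +{a,c}
  FIRST[S]={a,b,c,d}  FIRST[A]={b,d}  FIRST[B]={a,b,c,d}  FIRST[C]={b,c}
pass 3: done
  FIRST[S]={a,b,c,d}  FIRST[A]={b,d}  FIRST[B]={a,b,c,d}  FIRST[C]={b,c}

FOLLOW iteration:
seed FOLLOW(S) with $
iter 1:
  A→b A S: FOLLOW(A) ⊇ FIRST(S) = {a,b,c,d}; new: +{a,b,c,d}
  A→b A S: FOLLOW(S) ⊇ FOLLOW(A) ⊇ {a,b,c,d}; new: +{a,b,c,d}
  C→C c: FOLLOW(C) ⊇ FIRST(c) = {c}; new: +{c}
  S→a C: FOLLOW(C) ⊇ FOLLOW(S) ⊇ {$,a,b,c,d}; new: +{$,a,b,d}
  S→b A: FOLLOW(A) ⊇ FOLLOW(S) ⊇ {$,a,b,c,d}; new: +{$}
  S→b B: FOLLOW(B) ⊇ FOLLOW(S) ⊇ {$,a,b,c,d}; new: +{$,a,b,c,d}
  FOLLOW[S]={$,a,b,c,d}  FOLLOW[A]={$,a,b,c,d}  FOLLOW[B]={$,a,b,c,d}  FOLLOW[C]={$,a,b,c,d}
iter 2: done
  FOLLOW[S]={$,a,b,c,d}  FOLLOW[A]={$,a,b,c,d}  FOLLOW[B]={$,a,b,c,d}  FOLLOW[C]={$,a,b,c,d}

FOLLOW(A) = ["$", "a", "b", "c", "d"]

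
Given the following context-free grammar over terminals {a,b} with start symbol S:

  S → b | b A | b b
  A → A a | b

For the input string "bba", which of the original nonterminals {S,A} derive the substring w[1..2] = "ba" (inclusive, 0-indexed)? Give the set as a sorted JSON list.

Convert to CNF:
  S -> T1 A | T1 T1 | b
  A -> A T0 | b
  T0 -> a
  T1 -> b

Fill CYK table bottom-up, restricted to cells inside w[1..2]:
  [1..1]={A,S,T1}  "b"  orig:{A,S}
  [2..2]={T0}  "a"  orig:{}
  [1..2]={A}  "ba"

Original NTs in T[1,2] deriving "ba": ["A"]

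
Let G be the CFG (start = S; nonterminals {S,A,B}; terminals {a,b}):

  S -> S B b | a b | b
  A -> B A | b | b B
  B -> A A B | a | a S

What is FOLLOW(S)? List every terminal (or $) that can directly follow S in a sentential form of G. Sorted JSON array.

Compute FIRST by fixpoint:
[1]
  A via A→b: +{b}
  B via B→A A B: +{b}
  B via B→a: +{a}
  S via S→a b: +{a}
  S via S→b: +{b}
  FIRST[S]={a,b}  FIRST[A]={b}  FIRST[B]={a,b}
[2]
  A via A→B A: +{a}
  FIRST[S]={a,b}  FIRST[A]={a,b}  FIRST[B]={a,b}
[3] — fixpoint
  FIRST[S]={a,b}  FIRST[A]={a,b}  FIRST[B]={a,b}

FOLLOW sets:
seed FOLLOW(S) with $
iter 1:
  A→B A: FOLLOW(B) ⊇ FIRST(A) = {a,b}; new: +{a,b}
  B→A A B: FOLLOW(A) ⊇ FIRST(A) = {a,b}; new: +{a,b}
  B→a S: FOLLOW(S) ⊇ FOLLOW(B) ⊇ {a,b}; new: +{a,b}
  FOLLOW(S)={$,a,b}  FOLLOW(A)={a,b}  FOLLOW(B)={a,b}
iter 2: — fixpoint
  FOLLOW(S)={$,a,b}  FOLLOW(A)={a,b}  FOLLOW(B)={a,b}

FOLLOW(S) = ["$", "a", "b"]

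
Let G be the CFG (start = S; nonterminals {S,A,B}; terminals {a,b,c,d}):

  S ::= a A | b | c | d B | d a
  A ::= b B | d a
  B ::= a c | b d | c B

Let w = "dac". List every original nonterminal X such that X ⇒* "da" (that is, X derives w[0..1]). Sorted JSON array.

CNF form of G:
  S -> T1 B | T1 T2 | T2 A | b | c
  A -> T0 B | T1 T2
  B -> T0 T1 | T2 T3 | T3 B
  T0 -> b
  T1 -> d
  T2 -> a
  T3 -> c

CYK fill (cells [i..j] with 0 ≤ i ≤ j ≤ 1 only):
  cell(0,0) d: {T1}  orig:{}
  cell(1,1) a: {T2}  orig:{}
  cell(0,1) da: {A,S}

Original NTs in T[0,1] deriving "da": ["A", "S"]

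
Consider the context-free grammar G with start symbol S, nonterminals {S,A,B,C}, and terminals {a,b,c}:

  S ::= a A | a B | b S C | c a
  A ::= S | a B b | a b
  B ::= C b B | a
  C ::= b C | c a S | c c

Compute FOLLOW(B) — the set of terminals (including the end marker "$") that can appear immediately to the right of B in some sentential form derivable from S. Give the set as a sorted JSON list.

FIRST sets, iterate to fixpoint:
round 1:
  A via A→a B b: +{a}
  B via B→a: +{a}
  C via C→b C: +{b}
  C via C→c a S: +{c}
  S via S→a A: +{a}
  S via S→b S C: +{b}
  S via S→c a: +{c}
  S: {a,b,c}  A: {a}  B: {a}  C: {b,c}
round 2:
  A via A→S: +{b,c}
  B via B→C b B: +{b,c}
  S: {a,b,c}  A: {a,b,c}  B: {a,b,c}  C: {b,c}
round 3: done
  S: {a,b,c}  A: {a,b,c}  B: {a,b,c}  C: {b,c}

FOLLOW iteration:
FOLLOW(S) := {$}
[1]
  A→a B b: FOLLOW(B) ⊇ FIRST(b) = {b}; new: +{b}
  B→C b B: FOLLOW(C) ⊇ FIRST(b) = {b}; new: +{b}
  C→c a S: FOLLOW(S) ⊇ FOLLOW(C) ⊇ {b}; new: +{b}
  S→a A: FOLLOW(A) ⊇ FOLLOW(S) ⊇ {$,b}; new: +{$,b}
  S→a B: FOLLOW(B) ⊇ FOLLOW(S) ⊇ {$,b}; new: +{$}
  S→b S C: FOLLOW(S) ⊇ FIRST(C) = {b,c}; new: +{c}
  S→b S C: FOLLOW(C) ⊇ FOLLOW(S) ⊇ {$,b,c}; new: +{$,c}
  FOLLOW(S)={$,b,c}  FOLLOW(A)={$,b}  FOLLOW(B)={$,b}  FOLLOW(C)={$,b,c}
[2]
  S→a A: FOLLOW(A) ⊇ FOLLOW(S) ⊇ {$,b,c}; new: +{c}
  S→a B: FOLLOW(B) ⊇ FOLLOW(S) ⊇ {$,b,c}; new: +{c}
  FOLLOW(S)={$,b,c}  FOLLOW(A)={$,b,c}  FOLLOW(B)={$,b,c}  FOLLOW(C)={$,b,c}
[3] (stable)
  FOLLOW(S)={$,b,c}  FOLLOW(A)={$,b,c}  FOLLOW(B)={$,b,c}  FOLLOW(C)={$,b,c}

FOLLOW(B) = ["$", "b", "c"]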